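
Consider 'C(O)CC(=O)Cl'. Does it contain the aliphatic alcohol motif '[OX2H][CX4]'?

The pattern [OX2H][CX4] describes a hydroxyl oxygen bound to an sp3 (X4) carbon — an aliphatic alcohol.
The molecule carries a hydroxyl group (-OH), whose atoms satisfy every constraint of the query, so the pattern matches.

Yes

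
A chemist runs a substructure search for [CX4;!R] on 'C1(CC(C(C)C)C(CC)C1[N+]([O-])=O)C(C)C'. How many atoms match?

The query [CX4;!R] means: aliphatic carbon with four total connections, not in a ring.
Check the 16 heavy atoms by environment: 5× C (X4, in 5-ring) → no; 8× C (X4, acyclic) → match; 1× N (charge +1, X3, acyclic) → no; 1× O (charge -1, X1, acyclic) → no; 1× O (X1, acyclic) → no.
That gives 8 matching atoms.

8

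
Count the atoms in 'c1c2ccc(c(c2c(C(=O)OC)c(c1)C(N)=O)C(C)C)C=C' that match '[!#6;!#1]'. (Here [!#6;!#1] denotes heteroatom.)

4

The query [!#6;!#1] means: not carbon and not hydrogen — any heteroatom.
Check the 22 heavy atoms by environment: 10× c (aromatic) → no; 8× C → no; 3× O → match; 1× N → match.
Summing the matching environments: 3 + 1 = 4 matching atoms.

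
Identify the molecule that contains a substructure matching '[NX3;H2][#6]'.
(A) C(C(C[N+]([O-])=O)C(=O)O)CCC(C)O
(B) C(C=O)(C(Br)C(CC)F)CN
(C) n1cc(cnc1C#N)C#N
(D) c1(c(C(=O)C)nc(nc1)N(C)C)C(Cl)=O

[NX3;H2][#6] describes a trivalent nitrogen with two H attached to carbon (a primary amine).
(A) has a nitro group (-[N+](=O)[O-]) but the nitrogen is [N+] with no H, not NX3H2.
(B) contains a primary amino group (-NH2), which satisfies every atom and bond constraint.
(C) has a nitrile (-C#N) but the nitrogen is NX1 (triple-bonded), not NX3 with two H.
(D) has a dimethylamino group (-N(CH3)2) but the nitrogen has H0, not H2.
So the answer is (B).

B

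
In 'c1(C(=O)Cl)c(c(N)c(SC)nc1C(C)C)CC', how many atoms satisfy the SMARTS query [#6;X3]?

The query [#6;X3] means: any carbon (aromatic or not) with three total connections.
Check the 17 heavy atoms by environment: 1× n (aromatic, X2) → no; 5× c (aromatic, X3) → match; 1× S (X2) → no; 6× C (X4) → no; 1× N (X3) → no; 1× C (X3) → match; 1× O (X1) → no; 1× Cl (X1) → no.
Summing the matching environments: 5 + 1 = 6 matching atoms.

6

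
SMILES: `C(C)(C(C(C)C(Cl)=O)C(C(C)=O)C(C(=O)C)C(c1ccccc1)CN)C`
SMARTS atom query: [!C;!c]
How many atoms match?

5

Check the 26 heavy atoms by environment: 15× C → no; 6× c (aromatic) → no; 3× O → match; 1× Cl → match; 1× N → match.
Summing the matching environments: 3 + 1 + 1 = 5 matching atoms.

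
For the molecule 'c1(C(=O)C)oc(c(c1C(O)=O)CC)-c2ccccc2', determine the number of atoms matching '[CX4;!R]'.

3

The query [CX4;!R] means: aliphatic carbon with four total connections, not in a ring.
Check the 19 heavy atoms by environment: 1× o (aromatic, X2, in 5-ring) → no; 4× c (aromatic, X3, in 5-ring) → no; 2× C (X3, acyclic) → no; 2× O (X1, acyclic) → no; 1× O (X2, acyclic) → no; 3× C (X4, acyclic) → match; 6× c (aromatic, X3, in 6-ring) → no.
That gives 3 matching atoms.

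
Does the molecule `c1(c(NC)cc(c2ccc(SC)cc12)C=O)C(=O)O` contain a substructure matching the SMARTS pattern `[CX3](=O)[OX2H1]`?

Yes

The pattern [CX3](=O)[OX2H1] describes an sp2 carbon double-bonded to O and single-bonded to an -OH oxygen — a carboxylic acid.
The molecule carries a carboxylic acid group (-C(=O)OH), whose atoms satisfy every constraint of the query, so the pattern matches.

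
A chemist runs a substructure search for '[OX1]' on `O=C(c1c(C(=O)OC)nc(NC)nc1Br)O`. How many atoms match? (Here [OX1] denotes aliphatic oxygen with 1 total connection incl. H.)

Check the 16 heavy atoms by environment: 2× n (aromatic, X2) → no; 4× c (aromatic, X3) → no; 1× Br (X1) → no; 2× C (X3) → no; 2× O (X1) → match; 2× O (X2) → no; 2× C (X4) → no; 1× N (X3) → no.
That gives 2 matching atoms.

2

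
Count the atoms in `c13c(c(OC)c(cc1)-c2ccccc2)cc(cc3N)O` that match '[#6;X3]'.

16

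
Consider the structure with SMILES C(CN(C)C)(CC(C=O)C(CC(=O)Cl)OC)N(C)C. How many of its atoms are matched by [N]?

2

The query [N] means: uppercase N matches aliphatic (non-aromatic) nitrogen only.
Check the 19 heavy atoms by environment: 13× C → no; 2× N → match; 3× O → no; 1× Cl → no.
That gives 2 matching atoms.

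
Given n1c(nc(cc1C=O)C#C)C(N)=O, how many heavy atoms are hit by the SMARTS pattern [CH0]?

2

The query [CH0] means: aliphatic carbon with no attached hydrogen.
Check the 13 heavy atoms by environment: 2× n (aromatic, H0) → no; 3× c (aromatic, H0) → no; 1× c (aromatic, H1) → no; 2× C (H0) → match; 2× C (H1) → no; 2× O (H0) → no; 1× N (H2) → no.
That gives 2 matching atoms.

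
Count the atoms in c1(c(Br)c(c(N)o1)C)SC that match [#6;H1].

The query [#6;H1] means: any carbon bearing exactly one hydrogen.
Check the 10 heavy atoms by environment: 1× o (aromatic, H0) → no; 4× c (aromatic, H0) → no; 1× N (H2) → no; 1× Br (H0) → no; 1× S (H0) → no; 2× C (H3) → no.
No environment satisfies the query, so 0 matching atoms.

0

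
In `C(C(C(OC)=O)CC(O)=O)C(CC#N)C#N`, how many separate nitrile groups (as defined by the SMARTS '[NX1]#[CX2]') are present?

2

[NX1]#[CX2] is the SMARTS for a nitrile: a nitrogen triple-bonded to a two-connected carbon.
The molecule carries 2 separate instances of a nitrile (-C#N) meeting every constraint; each maps to a distinct set of atoms, giving 2 matches.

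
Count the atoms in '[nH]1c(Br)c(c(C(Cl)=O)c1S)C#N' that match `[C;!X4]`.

2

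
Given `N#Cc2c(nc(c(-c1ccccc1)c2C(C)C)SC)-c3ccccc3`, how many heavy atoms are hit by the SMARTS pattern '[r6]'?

The query [r6] means: r6 matches atoms in a six-membered ring.
Check the 25 heavy atoms by environment: 1× n (aromatic, in 6-ring) → match; 17× c (aromatic, in 6-ring) → match; 5× C (acyclic) → no; 1× S (acyclic) → no; 1× N (acyclic) → no.
Summing the matching environments: 1 + 17 = 18 matching atoms.

18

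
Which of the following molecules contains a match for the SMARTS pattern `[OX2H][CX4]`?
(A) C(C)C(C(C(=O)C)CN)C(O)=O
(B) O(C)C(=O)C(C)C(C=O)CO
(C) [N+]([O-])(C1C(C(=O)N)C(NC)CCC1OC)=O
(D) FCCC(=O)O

B

[OX2H][CX4] describes a hydroxyl oxygen bound to an sp3 (X4) carbon (an aliphatic alcohol).
(A) has a carboxylic acid group (-C(=O)OH) but the -OH is on a CX3 carbonyl carbon, not a CX4 carbon.
(B) contains a hydroxyl group (-OH), which satisfies every atom and bond constraint.
(C) has a methoxy ether (-OCH3) but the oxygen has H0 (ether), not H1.
(D) has a carboxylic acid group (-C(=O)OH) but the -OH is on a CX3 carbonyl carbon, not a CX4 carbon.
So the answer is (B).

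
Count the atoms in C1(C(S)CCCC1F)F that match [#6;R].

6

The query [#6;R] means: carbon that is part of a ring.
Check the 9 heavy atoms by environment: 6× C (in 6-ring) → match; 2× F (acyclic) → no; 1× S (acyclic) → no.
That gives 6 matching atoms.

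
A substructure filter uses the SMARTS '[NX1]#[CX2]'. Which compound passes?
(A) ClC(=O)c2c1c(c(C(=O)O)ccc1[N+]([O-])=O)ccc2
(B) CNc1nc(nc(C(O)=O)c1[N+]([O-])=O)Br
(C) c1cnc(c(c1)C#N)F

C

[NX1]#[CX2] describes a nitrogen triple-bonded to a two-connected carbon (a nitrile).
(A) has a nitro group (-[N+](=O)[O-]) but there is no C#N triple bond.
(B) has a nitro group (-[N+](=O)[O-]) but there is no C#N triple bond.
(C) contains a nitrile (-C#N), which satisfies every atom and bond constraint.
So the answer is (C).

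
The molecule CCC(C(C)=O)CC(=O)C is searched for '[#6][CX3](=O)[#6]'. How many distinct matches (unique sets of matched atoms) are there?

[#6][CX3](=O)[#6] is the SMARTS for a ketone: a carbonyl carbon (no H) flanked by two carbons.
The molecule carries 2 separate instances of an acetyl/ketone group (-C(=O)CH3) meeting every constraint; each maps to a distinct set of atoms, giving 2 matches.

2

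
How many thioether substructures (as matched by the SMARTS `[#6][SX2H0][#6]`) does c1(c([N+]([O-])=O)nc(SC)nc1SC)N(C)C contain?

2

[#6][SX2H0][#6] is the SMARTS for a thioether: an aliphatic sulfur bridging two carbons with no H on the sulfur.
The molecule carries 2 separate instances of a methylthio ether (-SCH3) meeting every constraint; each maps to a distinct set of atoms, giving 2 matches.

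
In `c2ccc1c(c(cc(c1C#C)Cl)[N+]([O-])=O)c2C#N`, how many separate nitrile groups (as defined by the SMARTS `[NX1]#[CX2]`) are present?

1

[NX1]#[CX2] is the SMARTS for a nitrile: a nitrogen triple-bonded to a two-connected carbon.
Exactly one fragment in the molecule meets all constraints, giving 1 match.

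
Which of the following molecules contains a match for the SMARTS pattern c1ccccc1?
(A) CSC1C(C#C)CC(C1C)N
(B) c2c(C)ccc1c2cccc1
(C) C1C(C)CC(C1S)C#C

c1ccccc1 describes six aromatic carbons in a ring (a benzene ring).
(A) has a methyl group (-CH3) but no six-membered all-carbon aromatic ring is present.
(B) contains the required atom environment, so the pattern matches.
(C) has a methyl group (-CH3) but no six-membered all-carbon aromatic ring is present.
So the answer is (B).

B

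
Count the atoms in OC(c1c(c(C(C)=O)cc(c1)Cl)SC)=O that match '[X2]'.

The query [X2] means: any atom with exactly two total connections (bonds + H).
Check the 15 heavy atoms by environment: 6× c (aromatic, X3) → no; 2× C (X3) → no; 2× O (X1) → no; 2× C (X4) → no; 1× Cl (X1) → no; 1× O (X2) → match; 1× S (X2) → match.
Summing the matching environments: 1 + 1 = 2 matching atoms.

2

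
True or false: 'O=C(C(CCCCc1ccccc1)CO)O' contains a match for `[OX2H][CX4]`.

True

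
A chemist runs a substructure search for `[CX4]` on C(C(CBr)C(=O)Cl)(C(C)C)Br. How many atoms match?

6

The query [CX4] means: C with X4: aliphatic carbon with exactly 4 total connections (bonds + H).
Check the 11 heavy atoms by environment: 6× C (X4) → match; 1× C (X3) → no; 1× O (X1) → no; 1× Cl (X1) → no; 2× Br (X1) → no.
That gives 6 matching atoms.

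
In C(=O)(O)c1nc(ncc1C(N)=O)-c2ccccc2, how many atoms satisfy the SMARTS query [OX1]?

The query [OX1] means: aliphatic oxygen with one total connection — typically a carbonyl =O or an oxide.
Check the 18 heavy atoms by environment: 2× n (aromatic, X2) → no; 10× c (aromatic, X3) → no; 2× C (X3) → no; 2× O (X1) → match; 1× N (X3) → no; 1× O (X2) → no.
That gives 2 matching atoms.

2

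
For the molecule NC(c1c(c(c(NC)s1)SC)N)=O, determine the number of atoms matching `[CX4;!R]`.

2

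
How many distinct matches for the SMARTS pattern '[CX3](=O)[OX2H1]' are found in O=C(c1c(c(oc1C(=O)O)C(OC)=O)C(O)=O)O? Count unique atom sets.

3

[CX3](=O)[OX2H1] is the SMARTS for a carboxylic acid: an sp2 carbon double-bonded to O and single-bonded to an -OH oxygen.
The molecule carries 3 separate instances of a carboxylic acid group (-C(=O)OH) meeting every constraint; each maps to a distinct set of atoms, giving 3 matches.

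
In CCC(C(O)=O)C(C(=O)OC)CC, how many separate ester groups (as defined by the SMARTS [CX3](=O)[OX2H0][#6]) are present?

[CX3](=O)[OX2H0][#6] is the SMARTS for an ester: a carbonyl carbon bonded to an oxygen that is itself bonded to carbon (no H on that O).
Exactly one fragment in the molecule meets all constraints, giving 1 match.

1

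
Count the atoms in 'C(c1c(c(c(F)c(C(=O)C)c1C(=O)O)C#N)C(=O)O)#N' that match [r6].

The query [r6] means: r6 matches atoms in a six-membered ring.
Check the 20 heavy atoms by environment: 6× c (aromatic, in 6-ring) → match; 6× C (acyclic) → no; 5× O (acyclic) → no; 1× F (acyclic) → no; 2× N (acyclic) → no.
That gives 6 matching atoms.

6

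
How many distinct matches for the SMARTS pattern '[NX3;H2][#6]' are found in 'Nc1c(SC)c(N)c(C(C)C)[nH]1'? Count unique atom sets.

[NX3;H2][#6] is the SMARTS for a primary amine: a trivalent nitrogen with two H attached to carbon.
The molecule carries 2 separate instances of a primary amino group (-NH2) meeting every constraint; each maps to a distinct set of atoms, giving 2 matches.

2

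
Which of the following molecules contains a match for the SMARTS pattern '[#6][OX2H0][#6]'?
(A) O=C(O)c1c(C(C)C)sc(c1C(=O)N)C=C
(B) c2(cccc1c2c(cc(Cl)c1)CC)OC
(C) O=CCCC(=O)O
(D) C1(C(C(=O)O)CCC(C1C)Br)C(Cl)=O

[#6][OX2H0][#6] describes an aliphatic oxygen bridging two carbons with no H on the oxygen (an ether).
(A) has a carboxylic acid group (-C(=O)OH) but the -OH oxygen has H1; the =O is OX1, not OX2.
(B) contains a methoxy ether (-OCH3), which satisfies every atom and bond constraint.
(C) has a carboxylic acid group (-C(=O)OH) but the -OH oxygen has H1; the =O is OX1, not OX2.
(D) has a carboxylic acid group (-C(=O)OH) but the -OH oxygen has H1; the =O is OX1, not OX2.
So the answer is (B).

B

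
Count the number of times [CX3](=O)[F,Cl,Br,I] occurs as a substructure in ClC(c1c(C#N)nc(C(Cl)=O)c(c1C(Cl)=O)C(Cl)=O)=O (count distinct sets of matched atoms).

4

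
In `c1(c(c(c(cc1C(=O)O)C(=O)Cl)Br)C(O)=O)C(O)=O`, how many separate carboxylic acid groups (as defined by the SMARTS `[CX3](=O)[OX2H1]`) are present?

3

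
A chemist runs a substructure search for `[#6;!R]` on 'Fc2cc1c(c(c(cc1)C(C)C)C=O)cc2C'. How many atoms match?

The query [#6;!R] means: carbon not in any ring.
Check the 17 heavy atoms by environment: 10× c (aromatic, in 6-ring) → no; 5× C (acyclic) → match; 1× F (acyclic) → no; 1× O (acyclic) → no.
That gives 5 matching atoms.

5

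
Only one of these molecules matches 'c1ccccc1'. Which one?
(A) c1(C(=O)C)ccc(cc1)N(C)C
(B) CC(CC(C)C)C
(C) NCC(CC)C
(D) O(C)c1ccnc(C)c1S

A

c1ccccc1 describes six aromatic carbons in a ring (a benzene ring).
(A) contains the required atom environment, so the pattern matches.
(B) has a methyl group (-CH3) but no six-membered all-carbon aromatic ring is present.
(C) has a methyl group (-CH3) but no six-membered all-carbon aromatic ring is present.
(D) has a methyl group (-CH3) but no six-membered all-carbon aromatic ring is present.
So the answer is (A).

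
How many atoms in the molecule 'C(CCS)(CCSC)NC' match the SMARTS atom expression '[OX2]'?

The query [OX2] means: aliphatic oxygen with two total connections — ether, hydroxyl, or ester single-bond O.
Check the 10 heavy atoms by environment: 7× C (X4) → no; 2× S (X2) → no; 1× N (X3) → no.
No environment satisfies the query, so 0 matching atoms.

0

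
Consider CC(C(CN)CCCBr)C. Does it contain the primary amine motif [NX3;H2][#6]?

Yes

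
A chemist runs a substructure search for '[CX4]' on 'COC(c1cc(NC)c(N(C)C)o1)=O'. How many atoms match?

The query [CX4] means: C with X4: aliphatic carbon with exactly 4 total connections (bonds + H).
Check the 14 heavy atoms by environment: 1× o (aromatic, X2) → no; 4× c (aromatic, X3) → no; 2× N (X3) → no; 4× C (X4) → match; 1× C (X3) → no; 1× O (X1) → no; 1× O (X2) → no.
That gives 4 matching atoms.

4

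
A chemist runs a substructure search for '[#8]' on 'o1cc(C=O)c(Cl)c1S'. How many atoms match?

2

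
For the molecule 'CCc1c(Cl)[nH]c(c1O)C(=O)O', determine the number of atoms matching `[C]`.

Check the 12 heavy atoms by environment: 1× n (aromatic) → no; 4× c (aromatic) → no; 3× O → no; 3× C → match; 1× Cl → no.
That gives 3 matching atoms.

3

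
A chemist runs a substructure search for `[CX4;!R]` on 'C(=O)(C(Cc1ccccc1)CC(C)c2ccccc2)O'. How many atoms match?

The query [CX4;!R] means: aliphatic carbon with four total connections, not in a ring.
Check the 20 heavy atoms by environment: 5× C (X4, acyclic) → match; 12× c (aromatic, X3, in 6-ring) → no; 1× C (X3, acyclic) → no; 1× O (X1, acyclic) → no; 1× O (X2, acyclic) → no.
That gives 5 matching atoms.

5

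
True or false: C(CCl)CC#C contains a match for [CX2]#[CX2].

True

The pattern [CX2]#[CX2] describes a carbon-carbon triple bond — an alkyne.
The molecule carries an ethynyl group (-C#CH), whose atoms satisfy every constraint of the query, so the pattern matches.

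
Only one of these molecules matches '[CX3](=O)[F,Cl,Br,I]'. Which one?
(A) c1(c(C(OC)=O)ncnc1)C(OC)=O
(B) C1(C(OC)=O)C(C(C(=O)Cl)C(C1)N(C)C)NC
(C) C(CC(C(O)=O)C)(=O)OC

B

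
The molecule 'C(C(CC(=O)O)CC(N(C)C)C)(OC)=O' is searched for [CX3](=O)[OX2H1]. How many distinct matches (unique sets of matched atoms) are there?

1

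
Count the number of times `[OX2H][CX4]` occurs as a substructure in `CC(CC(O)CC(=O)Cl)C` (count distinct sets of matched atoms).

1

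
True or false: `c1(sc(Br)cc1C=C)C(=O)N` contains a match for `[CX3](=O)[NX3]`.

True

The pattern [CX3](=O)[NX3] describes a carbonyl carbon bonded to a trivalent nitrogen — an amide.
The molecule carries a primary amide (-C(=O)NH2), whose atoms satisfy every constraint of the query, so the pattern matches.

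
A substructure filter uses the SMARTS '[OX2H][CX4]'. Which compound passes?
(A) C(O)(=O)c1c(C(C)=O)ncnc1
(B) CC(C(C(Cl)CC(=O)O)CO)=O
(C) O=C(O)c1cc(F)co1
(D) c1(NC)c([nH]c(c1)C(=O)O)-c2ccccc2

B

[OX2H][CX4] describes a hydroxyl oxygen bound to an sp3 (X4) carbon (an aliphatic alcohol).
(A) has a carboxylic acid group (-C(=O)OH) but the -OH is on a CX3 carbonyl carbon, not a CX4 carbon.
(B) contains a hydroxyl group (-OH), which satisfies every atom and bond constraint.
(C) has a carboxylic acid group (-C(=O)OH) but the -OH is on a CX3 carbonyl carbon, not a CX4 carbon.
(D) has a carboxylic acid group (-C(=O)OH) but the -OH is on a CX3 carbonyl carbon, not a CX4 carbon.
So the answer is (B).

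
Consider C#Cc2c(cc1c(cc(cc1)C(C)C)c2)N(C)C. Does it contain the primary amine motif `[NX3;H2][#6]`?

No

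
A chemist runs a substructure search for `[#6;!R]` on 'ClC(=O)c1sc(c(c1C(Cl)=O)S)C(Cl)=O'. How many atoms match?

The query [#6;!R] means: carbon not in any ring.
Check the 15 heavy atoms by environment: 1× s (aromatic, in 5-ring) → no; 4× c (aromatic, in 5-ring) → no; 3× C (acyclic) → match; 3× O (acyclic) → no; 3× Cl (acyclic) → no; 1× S (acyclic) → no.
That gives 3 matching atoms.

3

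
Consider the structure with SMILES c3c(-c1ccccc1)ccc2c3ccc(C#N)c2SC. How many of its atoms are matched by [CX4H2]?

0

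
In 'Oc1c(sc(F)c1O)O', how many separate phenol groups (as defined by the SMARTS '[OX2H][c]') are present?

[OX2H][c] is the SMARTS for a phenol: a hydroxyl oxygen attached to an aromatic carbon.
The molecule carries 3 separate instances of a hydroxyl group (-OH) meeting every constraint; each maps to a distinct set of atoms, giving 3 matches.

3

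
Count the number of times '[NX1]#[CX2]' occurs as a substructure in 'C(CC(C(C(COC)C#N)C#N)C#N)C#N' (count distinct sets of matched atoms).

4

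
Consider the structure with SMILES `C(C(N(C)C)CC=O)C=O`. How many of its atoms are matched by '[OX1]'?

2

The query [OX1] means: aliphatic oxygen with one total connection — typically a carbonyl =O or an oxide.
Check the 10 heavy atoms by environment: 5× C (X4) → no; 2× C (X3) → no; 2× O (X1) → match; 1× N (X3) → no.
That gives 2 matching atoms.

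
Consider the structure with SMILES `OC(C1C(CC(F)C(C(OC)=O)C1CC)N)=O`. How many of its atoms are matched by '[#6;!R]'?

5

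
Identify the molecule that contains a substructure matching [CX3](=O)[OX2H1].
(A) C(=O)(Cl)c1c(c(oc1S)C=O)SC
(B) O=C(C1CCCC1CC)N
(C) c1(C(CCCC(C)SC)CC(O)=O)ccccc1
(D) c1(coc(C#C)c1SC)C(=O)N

[CX3](=O)[OX2H1] describes an sp2 carbon double-bonded to O and single-bonded to an -OH oxygen (a carboxylic acid).
(A) has an acyl chloride (-C(=O)Cl) but the carbonyl is bonded to Cl, not to an -OH oxygen.
(B) has a primary amide (-C(=O)NH2) but the carbonyl is bonded to N, not to an -OH oxygen.
(C) contains a carboxylic acid group (-C(=O)OH), which satisfies every atom and bond constraint.
(D) has a primary amide (-C(=O)NH2) but the carbonyl is bonded to N, not to an -OH oxygen.
So the answer is (C).

C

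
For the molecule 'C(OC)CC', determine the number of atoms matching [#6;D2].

The query [#6;D2] means: any carbon bonded to exactly two heavy atoms.
Check the 5 heavy atoms by environment: 2× C (D2) → match; 1× O (D2) → no; 2× C (D1) → no.
That gives 2 matching atoms.

2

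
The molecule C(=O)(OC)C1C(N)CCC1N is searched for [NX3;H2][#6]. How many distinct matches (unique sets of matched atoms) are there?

2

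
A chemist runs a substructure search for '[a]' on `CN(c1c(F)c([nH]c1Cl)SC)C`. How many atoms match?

Check the 12 heavy atoms by environment: 1× n (aromatic) → match; 4× c (aromatic) → match; 1× N → no; 3× C → no; 1× Cl → no; 1× F → no; 1× S → no.
Summing the matching environments: 1 + 4 = 5 matching atoms.

5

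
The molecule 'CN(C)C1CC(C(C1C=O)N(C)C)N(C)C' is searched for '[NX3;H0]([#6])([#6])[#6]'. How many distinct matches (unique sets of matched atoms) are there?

3

[NX3;H0]([#6])([#6])[#6] is the SMARTS for a tertiary amine: a trivalent nitrogen with no H, bonded to three carbons.
The molecule carries 3 separate instances of a dimethylamino group (-N(CH3)2) meeting every constraint; each maps to a distinct set of atoms, giving 3 matches.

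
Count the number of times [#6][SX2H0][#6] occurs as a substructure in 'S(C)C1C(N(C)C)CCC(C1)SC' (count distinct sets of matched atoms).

2

[#6][SX2H0][#6] is the SMARTS for a thioether: an aliphatic sulfur bridging two carbons with no H on the sulfur.
The molecule carries 2 separate instances of a methylthio ether (-SCH3) meeting every constraint; each maps to a distinct set of atoms, giving 2 matches.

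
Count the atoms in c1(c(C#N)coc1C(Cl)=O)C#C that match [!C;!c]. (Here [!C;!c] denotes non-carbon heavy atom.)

Check the 12 heavy atoms by environment: 1× o (aromatic) → match; 4× c (aromatic) → no; 4× C → no; 1× N → match; 1× O → match; 1× Cl → match.
Summing the matching environments: 1 + 1 + 1 + 1 = 4 matching atoms.

4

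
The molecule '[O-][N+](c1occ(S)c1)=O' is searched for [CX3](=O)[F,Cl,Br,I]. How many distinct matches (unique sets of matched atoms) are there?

[CX3](=O)[F,Cl,Br,I] is the SMARTS for an acyl halide: a carbonyl carbon bonded to a halogen.
No fragment in the molecule satisfies every constraint, giving 0 matches.

0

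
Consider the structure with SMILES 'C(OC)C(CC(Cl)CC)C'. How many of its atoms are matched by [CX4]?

8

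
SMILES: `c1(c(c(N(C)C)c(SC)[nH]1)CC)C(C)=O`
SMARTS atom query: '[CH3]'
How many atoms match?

The query [CH3] means: aliphatic carbon with exactly three hydrogens.
Check the 15 heavy atoms by environment: 1× n (aromatic, H1) → no; 4× c (aromatic, H0) → no; 1× C (H2) → no; 5× C (H3) → match; 1× C (H0) → no; 1× O (H0) → no; 1× N (H0) → no; 1× S (H0) → no.
That gives 5 matching atoms.

5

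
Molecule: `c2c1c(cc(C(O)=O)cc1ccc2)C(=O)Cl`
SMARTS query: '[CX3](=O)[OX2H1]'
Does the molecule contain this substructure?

The pattern [CX3](=O)[OX2H1] describes an sp2 carbon double-bonded to O and single-bonded to an -OH oxygen — a carboxylic acid.
The molecule carries a carboxylic acid group (-C(=O)OH), whose atoms satisfy every constraint of the query, so the pattern matches.

Yes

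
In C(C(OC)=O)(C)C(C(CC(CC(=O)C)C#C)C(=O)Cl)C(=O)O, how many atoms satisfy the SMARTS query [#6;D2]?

3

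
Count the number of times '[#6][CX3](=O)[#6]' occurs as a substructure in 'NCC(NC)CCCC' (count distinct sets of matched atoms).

0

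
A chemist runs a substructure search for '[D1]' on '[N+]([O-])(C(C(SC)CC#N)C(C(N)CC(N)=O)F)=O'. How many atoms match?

8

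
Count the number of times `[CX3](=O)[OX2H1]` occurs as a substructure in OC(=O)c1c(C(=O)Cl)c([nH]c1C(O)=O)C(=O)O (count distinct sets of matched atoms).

[CX3](=O)[OX2H1] is the SMARTS for a carboxylic acid: an sp2 carbon double-bonded to O and single-bonded to an -OH oxygen.
The molecule carries 3 separate instances of a carboxylic acid group (-C(=O)OH) meeting every constraint; each maps to a distinct set of atoms, giving 3 matches.

3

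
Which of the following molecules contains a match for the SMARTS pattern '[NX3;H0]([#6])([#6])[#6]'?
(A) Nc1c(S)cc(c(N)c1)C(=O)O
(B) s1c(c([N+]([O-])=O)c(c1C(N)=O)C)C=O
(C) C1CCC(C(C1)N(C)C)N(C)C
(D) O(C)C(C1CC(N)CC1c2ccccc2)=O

[NX3;H0]([#6])([#6])[#6] describes a trivalent nitrogen with no H, bonded to three carbons (a tertiary amine).
(A) has a primary amino group (-NH2) but the nitrogen has H2, not H0 with three carbons.
(B) has a primary amide (-C(=O)NH2) but the amide nitrogen has H2 and only one carbon neighbour.
(C) contains a dimethylamino group (-N(CH3)2), which satisfies every atom and bond constraint.
(D) has a primary amino group (-NH2) but the nitrogen has H2, not H0 with three carbons.
So the answer is (C).

C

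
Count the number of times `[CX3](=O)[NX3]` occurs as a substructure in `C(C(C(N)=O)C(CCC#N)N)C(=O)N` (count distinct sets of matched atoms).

2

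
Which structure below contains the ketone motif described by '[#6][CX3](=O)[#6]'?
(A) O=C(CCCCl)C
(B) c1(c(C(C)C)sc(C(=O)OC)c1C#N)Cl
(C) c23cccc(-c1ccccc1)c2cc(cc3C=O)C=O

[#6][CX3](=O)[#6] describes a carbonyl carbon (no H) flanked by two carbons (a ketone).
(A) contains an acetyl/ketone group (-C(=O)CH3), which satisfies every atom and bond constraint.
(B) has a methyl-ester group (-C(=O)OCH3) but one neighbour of the carbonyl carbon is O, not C.
(C) has an aldehyde (-CHO) but the carbonyl carbon has H1, so it is not flanked by two carbons.
So the answer is (A).

A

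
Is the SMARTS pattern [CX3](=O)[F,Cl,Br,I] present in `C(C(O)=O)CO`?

No

The pattern [CX3](=O)[F,Cl,Br,I] describes a carbonyl carbon bonded to a halogen — an acyl halide.
The closest candidate here is a carboxylic acid group (-C(=O)OH), but the carbonyl is bonded to -OH, not to a halogen. No other fragment satisfies the full query, so there is no match.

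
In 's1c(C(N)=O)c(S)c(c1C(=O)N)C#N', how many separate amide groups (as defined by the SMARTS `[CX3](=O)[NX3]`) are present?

[CX3](=O)[NX3] is the SMARTS for an amide: a carbonyl carbon bonded to a trivalent nitrogen.
The molecule carries 2 separate instances of a primary amide (-C(=O)NH2) meeting every constraint; each maps to a distinct set of atoms, giving 2 matches.

2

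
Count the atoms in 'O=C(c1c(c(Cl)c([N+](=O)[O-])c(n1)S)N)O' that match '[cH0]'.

5

Check the 15 heavy atoms by environment: 1× n (aromatic, H0) → no; 5× c (aromatic, H0) → match; 1× Cl (H0) → no; 1× C (H0) → no; 2× O (H0) → no; 1× O (H1) → no; 1× S (H1) → no; 1× N (H2) → no; 1× N (charge +1, H0) → no; 1× O (charge -1, H0) → no.
That gives 5 matching atoms.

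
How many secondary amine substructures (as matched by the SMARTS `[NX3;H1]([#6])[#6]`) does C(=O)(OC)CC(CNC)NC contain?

[NX3;H1]([#6])[#6] is the SMARTS for a secondary amine: a trivalent nitrogen with one H, bonded to two carbons.
The molecule carries 2 separate instances of an N-methylamino group (-NHCH3) meeting every constraint; each maps to a distinct set of atoms, giving 2 matches.

2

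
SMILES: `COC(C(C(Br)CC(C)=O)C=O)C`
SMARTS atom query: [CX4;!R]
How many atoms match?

7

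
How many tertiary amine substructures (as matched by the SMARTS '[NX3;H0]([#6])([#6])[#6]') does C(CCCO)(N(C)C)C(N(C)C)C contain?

2

[NX3;H0]([#6])([#6])[#6] is the SMARTS for a tertiary amine: a trivalent nitrogen with no H, bonded to three carbons.
The molecule carries 2 separate instances of a dimethylamino group (-N(CH3)2) meeting every constraint; each maps to a distinct set of atoms, giving 2 matches.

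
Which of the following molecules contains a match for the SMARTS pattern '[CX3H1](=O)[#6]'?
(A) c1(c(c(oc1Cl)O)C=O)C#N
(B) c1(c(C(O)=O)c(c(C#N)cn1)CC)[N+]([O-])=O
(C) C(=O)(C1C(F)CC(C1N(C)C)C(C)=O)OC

A

[CX3H1](=O)[#6] describes an sp2 carbon with one H, double-bonded to O and single-bonded to carbon (an aldehyde).
(A) contains an aldehyde (-CHO), which satisfies every atom and bond constraint.
(B) has a carboxylic acid group (-C(=O)OH) but the carbonyl carbon has H0 and is bonded to O, not H1.
(C) has a methyl-ester group (-C(=O)OCH3) but the carbonyl carbon has H0, not H1.
So the answer is (A).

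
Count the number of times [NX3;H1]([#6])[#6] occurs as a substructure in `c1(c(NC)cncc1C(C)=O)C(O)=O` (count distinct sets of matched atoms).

[NX3;H1]([#6])[#6] is the SMARTS for a secondary amine: a trivalent nitrogen with one H, bonded to two carbons.
Exactly one fragment in the molecule meets all constraints, giving 1 match.

1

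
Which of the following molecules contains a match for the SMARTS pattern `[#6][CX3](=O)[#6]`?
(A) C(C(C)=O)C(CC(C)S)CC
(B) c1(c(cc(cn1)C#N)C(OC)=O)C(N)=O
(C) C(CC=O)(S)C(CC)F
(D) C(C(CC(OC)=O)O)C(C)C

[#6][CX3](=O)[#6] describes a carbonyl carbon (no H) flanked by two carbons (a ketone).
(A) contains an acetyl/ketone group (-C(=O)CH3), which satisfies every atom and bond constraint.
(B) has a methyl-ester group (-C(=O)OCH3) but one neighbour of the carbonyl carbon is O, not C.
(C) has an aldehyde (-CHO) but the carbonyl carbon has H1, so it is not flanked by two carbons.
(D) has a methyl-ester group (-C(=O)OCH3) but one neighbour of the carbonyl carbon is O, not C.
So the answer is (A).

A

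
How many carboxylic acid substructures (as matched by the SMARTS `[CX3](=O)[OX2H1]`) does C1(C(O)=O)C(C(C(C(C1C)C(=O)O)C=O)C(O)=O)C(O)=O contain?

4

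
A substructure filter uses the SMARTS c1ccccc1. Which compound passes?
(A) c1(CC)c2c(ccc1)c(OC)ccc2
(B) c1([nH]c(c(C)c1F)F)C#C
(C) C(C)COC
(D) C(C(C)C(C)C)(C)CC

c1ccccc1 describes six aromatic carbons in a ring (a benzene ring).
(A) contains the required atom environment, so the pattern matches.
(B) has a methyl group (-CH3) but no six-membered all-carbon aromatic ring is present.
(C) has a methyl group (-CH3) but no six-membered all-carbon aromatic ring is present.
(D) has a methyl group (-CH3) but no six-membered all-carbon aromatic ring is present.
So the answer is (A).

A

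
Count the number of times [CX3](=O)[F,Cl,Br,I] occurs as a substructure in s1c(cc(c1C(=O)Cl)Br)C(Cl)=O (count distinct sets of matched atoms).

2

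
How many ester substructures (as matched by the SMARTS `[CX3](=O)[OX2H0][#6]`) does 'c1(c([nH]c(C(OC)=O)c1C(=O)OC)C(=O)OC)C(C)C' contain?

3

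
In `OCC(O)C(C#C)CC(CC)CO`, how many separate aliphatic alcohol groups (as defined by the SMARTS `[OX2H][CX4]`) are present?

3

[OX2H][CX4] is the SMARTS for an aliphatic alcohol: a hydroxyl oxygen bound to an sp3 (X4) carbon.
The molecule carries 3 separate instances of a hydroxyl group (-OH) meeting every constraint; each maps to a distinct set of atoms, giving 3 matches.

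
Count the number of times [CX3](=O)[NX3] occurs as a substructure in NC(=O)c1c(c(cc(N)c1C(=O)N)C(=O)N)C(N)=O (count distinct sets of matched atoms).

[CX3](=O)[NX3] is the SMARTS for an amide: a carbonyl carbon bonded to a trivalent nitrogen.
The molecule carries 4 separate instances of a primary amide (-C(=O)NH2) meeting every constraint; each maps to a distinct set of atoms, giving 4 matches.

4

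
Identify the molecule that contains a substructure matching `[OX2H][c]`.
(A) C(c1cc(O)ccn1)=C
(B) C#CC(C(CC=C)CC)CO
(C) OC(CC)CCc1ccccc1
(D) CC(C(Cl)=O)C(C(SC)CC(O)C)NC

A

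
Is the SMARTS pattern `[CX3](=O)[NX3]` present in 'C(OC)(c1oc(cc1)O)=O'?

No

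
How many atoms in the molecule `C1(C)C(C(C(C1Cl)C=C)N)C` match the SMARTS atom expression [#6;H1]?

6

The query [#6;H1] means: any carbon bearing exactly one hydrogen.
Check the 11 heavy atoms by environment: 6× C (H1) → match; 1× N (H2) → no; 2× C (H3) → no; 1× C (H2) → no; 1× Cl (H0) → no.
That gives 6 matching atoms.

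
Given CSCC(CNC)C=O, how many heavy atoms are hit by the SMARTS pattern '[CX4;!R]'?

5

Check the 9 heavy atoms by environment: 5× C (X4, acyclic) → match; 1× S (X2, acyclic) → no; 1× C (X3, acyclic) → no; 1× O (X1, acyclic) → no; 1× N (X3, acyclic) → no.
That gives 5 matching atoms.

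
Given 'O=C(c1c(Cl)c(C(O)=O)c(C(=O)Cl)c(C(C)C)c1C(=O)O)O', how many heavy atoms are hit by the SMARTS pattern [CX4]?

3

Check the 22 heavy atoms by environment: 6× c (aromatic, X3) → no; 3× C (X4) → match; 4× C (X3) → no; 4× O (X1) → no; 2× Cl (X1) → no; 3× O (X2) → no.
That gives 3 matching atoms.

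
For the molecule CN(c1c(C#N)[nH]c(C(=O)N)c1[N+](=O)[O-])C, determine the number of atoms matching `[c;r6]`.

0

The query [c;r6] means: aromatic carbon that belongs to a six-membered ring.
Check the 16 heavy atoms by environment: 1× n (aromatic, in 5-ring) → no; 4× c (aromatic, in 5-ring) → no; 4× C (acyclic) → no; 2× O (acyclic) → no; 3× N (acyclic) → no; 1× N (charge +1, acyclic) → no; 1× O (charge -1, acyclic) → no.
No environment satisfies the query, so 0 matching atoms.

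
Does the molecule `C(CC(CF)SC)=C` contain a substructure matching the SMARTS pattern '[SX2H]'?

No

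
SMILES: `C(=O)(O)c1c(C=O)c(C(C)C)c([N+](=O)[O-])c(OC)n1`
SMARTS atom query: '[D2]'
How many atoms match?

The query [D2] means: atom with exactly two heavy-atom neighbours.
Check the 19 heavy atoms by environment: 1× n (aromatic, D2) → match; 5× c (aromatic, D3) → no; 2× C (D3) → no; 3× C (D1) → no; 1× N (charge +1, D3) → no; 1× O (charge -1, D1) → no; 4× O (D1) → no; 1× C (D2) → match; 1× O (D2) → match.
Summing the matching environments: 1 + 1 + 1 = 3 matching atoms.

3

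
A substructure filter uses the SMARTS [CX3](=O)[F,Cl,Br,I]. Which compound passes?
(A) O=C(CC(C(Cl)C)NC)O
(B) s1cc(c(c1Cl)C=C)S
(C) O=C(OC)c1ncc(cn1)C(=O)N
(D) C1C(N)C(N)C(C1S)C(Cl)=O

D

[CX3](=O)[F,Cl,Br,I] describes a carbonyl carbon bonded to a halogen (an acyl halide).
(A) has a chloro substituent but the Cl is not on a carbonyl carbon.
(B) has a chloro substituent but the Cl is not on a carbonyl carbon.
(C) has a methyl-ester group (-C(=O)OCH3) but the carbonyl is bonded to -O-C, not to a halogen.
(D) contains an acyl chloride (-C(=O)Cl), which satisfies every atom and bond constraint.
So the answer is (D).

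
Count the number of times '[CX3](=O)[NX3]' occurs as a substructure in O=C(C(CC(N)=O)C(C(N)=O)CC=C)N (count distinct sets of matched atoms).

3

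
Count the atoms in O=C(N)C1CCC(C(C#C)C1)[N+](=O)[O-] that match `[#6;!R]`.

The query [#6;!R] means: carbon not in any ring.
Check the 14 heavy atoms by environment: 6× C (in 6-ring) → no; 3× C (acyclic) → match; 2× O (acyclic) → no; 1× N (acyclic) → no; 1× N (charge +1, acyclic) → no; 1× O (charge -1, acyclic) → no.
That gives 3 matching atoms.

3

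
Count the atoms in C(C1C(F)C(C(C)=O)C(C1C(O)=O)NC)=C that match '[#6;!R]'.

The query [#6;!R] means: carbon not in any ring.
Check the 16 heavy atoms by environment: 5× C (in 5-ring) → no; 6× C (acyclic) → match; 1× F (acyclic) → no; 3× O (acyclic) → no; 1× N (acyclic) → no.
That gives 6 matching atoms.

6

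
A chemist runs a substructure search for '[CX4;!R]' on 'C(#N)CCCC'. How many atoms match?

4

Check the 6 heavy atoms by environment: 4× C (X4, acyclic) → match; 1× C (X2, acyclic) → no; 1× N (X1, acyclic) → no.
That gives 4 matching atoms.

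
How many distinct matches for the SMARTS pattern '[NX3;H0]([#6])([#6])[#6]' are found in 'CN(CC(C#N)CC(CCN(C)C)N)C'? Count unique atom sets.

[NX3;H0]([#6])([#6])[#6] is the SMARTS for a tertiary amine: a trivalent nitrogen with no H, bonded to three carbons.
The molecule carries 2 separate instances of a dimethylamino group (-N(CH3)2) meeting every constraint; each maps to a distinct set of atoms, giving 2 matches.

2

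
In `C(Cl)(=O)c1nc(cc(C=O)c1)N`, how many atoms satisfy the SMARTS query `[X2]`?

1

The query [X2] means: any atom with exactly two total connections (bonds + H).
Check the 12 heavy atoms by environment: 1× n (aromatic, X2) → match; 5× c (aromatic, X3) → no; 2× C (X3) → no; 2× O (X1) → no; 1× N (X3) → no; 1× Cl (X1) → no.
That gives 1 matching atom.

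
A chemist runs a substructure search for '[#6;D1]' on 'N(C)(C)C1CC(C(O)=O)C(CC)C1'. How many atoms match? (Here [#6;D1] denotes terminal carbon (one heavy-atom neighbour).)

3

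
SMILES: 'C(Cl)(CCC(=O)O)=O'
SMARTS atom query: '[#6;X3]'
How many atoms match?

2

The query [#6;X3] means: any carbon (aromatic or not) with three total connections.
Check the 8 heavy atoms by environment: 2× C (X4) → no; 2× C (X3) → match; 2× O (X1) → no; 1× O (X2) → no; 1× Cl (X1) → no.
That gives 2 matching atoms.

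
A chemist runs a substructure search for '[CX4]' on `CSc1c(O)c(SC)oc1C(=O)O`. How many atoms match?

2

Check the 13 heavy atoms by environment: 1× o (aromatic, X2) → no; 4× c (aromatic, X3) → no; 2× S (X2) → no; 2× C (X4) → match; 1× C (X3) → no; 1× O (X1) → no; 2× O (X2) → no.
That gives 2 matching atoms.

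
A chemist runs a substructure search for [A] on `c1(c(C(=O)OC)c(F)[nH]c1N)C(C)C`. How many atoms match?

9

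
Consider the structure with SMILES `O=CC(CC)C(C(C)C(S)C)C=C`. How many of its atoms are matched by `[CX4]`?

8

The query [CX4] means: C with X4: aliphatic carbon with exactly 4 total connections (bonds + H).
Check the 13 heavy atoms by environment: 8× C (X4) → match; 1× S (X2) → no; 3× C (X3) → no; 1× O (X1) → no.
That gives 8 matching atoms.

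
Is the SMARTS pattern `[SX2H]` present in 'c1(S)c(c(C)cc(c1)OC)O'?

The pattern [SX2H] describes an aliphatic sulfur with two connections, one being H — a thiol.
The molecule carries a thiol (-SH), whose atoms satisfy every constraint of the query, so the pattern matches.

Yes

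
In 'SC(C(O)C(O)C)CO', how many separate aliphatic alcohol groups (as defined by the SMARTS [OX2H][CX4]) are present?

3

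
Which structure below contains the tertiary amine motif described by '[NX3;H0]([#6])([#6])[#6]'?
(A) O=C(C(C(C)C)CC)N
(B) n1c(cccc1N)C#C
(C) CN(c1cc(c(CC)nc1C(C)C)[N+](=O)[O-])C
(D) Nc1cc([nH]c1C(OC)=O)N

C

[NX3;H0]([#6])([#6])[#6] describes a trivalent nitrogen with no H, bonded to three carbons (a tertiary amine).
(A) has a primary amide (-C(=O)NH2) but the amide nitrogen has H2 and only one carbon neighbour.
(B) has a primary amino group (-NH2) but the nitrogen has H2, not H0 with three carbons.
(C) contains a dimethylamino group (-N(CH3)2), which satisfies every atom and bond constraint.
(D) has a primary amino group (-NH2) but the nitrogen has H2, not H0 with three carbons.
So the answer is (C).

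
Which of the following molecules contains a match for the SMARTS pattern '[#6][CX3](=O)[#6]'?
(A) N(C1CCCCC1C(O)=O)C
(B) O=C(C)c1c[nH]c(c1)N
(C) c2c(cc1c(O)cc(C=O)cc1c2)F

[#6][CX3](=O)[#6] describes a carbonyl carbon (no H) flanked by two carbons (a ketone).
(A) has a carboxylic acid group (-C(=O)OH) but one neighbour of the carbonyl carbon is O, not C.
(B) contains an acetyl/ketone group (-C(=O)CH3), which satisfies every atom and bond constraint.
(C) has an aldehyde (-CHO) but the carbonyl carbon has H1, so it is not flanked by two carbons.
So the answer is (B).

B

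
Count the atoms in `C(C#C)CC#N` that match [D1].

2

The query [D1] means: atom with exactly one heavy-atom neighbour (degree 1).
Check the 6 heavy atoms by environment: 4× C (D2) → no; 1× C (D1) → match; 1× N (D1) → match.
Summing the matching environments: 1 + 1 = 2 matching atoms.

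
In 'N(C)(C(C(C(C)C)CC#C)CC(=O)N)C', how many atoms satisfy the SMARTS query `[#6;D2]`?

The query [#6;D2] means: any carbon bonded to exactly two heavy atoms.
Check the 15 heavy atoms by environment: 3× C (D2) → match; 4× C (D3) → no; 5× C (D1) → no; 1× O (D1) → no; 1× N (D1) → no; 1× N (D3) → no.
That gives 3 matching atoms.

3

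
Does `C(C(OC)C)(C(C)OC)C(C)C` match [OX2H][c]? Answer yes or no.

No

The pattern [OX2H][c] describes a hydroxyl oxygen attached to an aromatic carbon — a phenol.
The closest candidate here is a methoxy ether (-OCH3), but the oxygen has H0, not H1. No other fragment satisfies the full query, so there is no match.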